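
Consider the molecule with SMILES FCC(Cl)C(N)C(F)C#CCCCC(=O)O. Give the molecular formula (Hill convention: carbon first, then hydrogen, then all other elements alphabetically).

C10H14ClF2NO2

Walk through each heavy atom and fill implicit hydrogens from standard valence (C 4, N 3, O 2, S 2, halogen 1):
  atom 1: F (halogen, monovalent) → 0 H
  atom 2: C, bond orders sum to 2 (valence 4) → 2 H
  atom 3: C, bond orders sum to 3 (valence 4) → 1 H
  atom 4: Cl (halogen, monovalent) → 0 H
  atom 5: C, bond orders sum to 3 (valence 4) → 1 H
  atom 6: N, bond orders sum to 1 (valence 3) → 2 H
  atom 7: C, bond orders sum to 3 (valence 4) → 1 H
  atom 8: F (halogen, monovalent) → 0 H
  atom 9: C, bond orders sum to 4 (valence 4) → 0 H
  atom 10: C, bond orders sum to 4 (valence 4) → 0 H
  atom 11: C, bond orders sum to 2 (valence 4) → 2 H
  atom 12: C, bond orders sum to 2 (valence 4) → 2 H
  atom 13: C, bond orders sum to 2 (valence 4) → 2 H
  atom 14: C, bond orders sum to 4 (valence 4) → 0 H
  atom 15: O, bond orders sum to 2 (valence 2) → 0 H
  atom 16: O, bond orders sum to 1 (valence 2) → 1 H
Totals → C:10, H:14, Cl:1, F:2, N:1, O:2.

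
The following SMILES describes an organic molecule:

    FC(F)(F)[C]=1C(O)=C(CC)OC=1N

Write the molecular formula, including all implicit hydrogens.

Walk through each heavy atom and fill implicit hydrogens from standard valence (C 4, N 3, O 2, S 2, halogen 1):
  atom 1: F (halogen, monovalent) → 0 H
  atom 2: C, bond orders sum to 4 (valence 4) → 0 H
  atom 3: F (halogen, monovalent) → 0 H
  atom 4: F (halogen, monovalent) → 0 H
  atom 5: C with explicit H count 0
  atom 6: C, bond orders sum to 4 (valence 4) → 0 H
  atom 7: O, bond orders sum to 1 (valence 2) → 1 H
  atom 8: C, bond orders sum to 4 (valence 4) → 0 H
  atom 9: C, bond orders sum to 2 (valence 4) → 2 H
  atom 10: C, bond orders sum to 1 (valence 4) → 3 H
  atom 11: O, bond orders sum to 2 (valence 2) → 0 H
  atom 12: C, bond orders sum to 4 (valence 4) → 0 H
  atom 13: N, bond orders sum to 1 (valence 3) → 2 H
Totals → C:7, H:8, F:3, N:1, O:2.

C7H8F3NO2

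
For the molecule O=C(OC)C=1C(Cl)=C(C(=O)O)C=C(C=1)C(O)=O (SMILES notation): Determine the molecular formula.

C10H7ClO6

Walk through each heavy atom and fill implicit hydrogens from standard valence (C 4, N 3, O 2, S 2, halogen 1):
  atom 1: O, bond orders sum to 2 (valence 2) → 0 H
  atom 2: C, bond orders sum to 4 (valence 4) → 0 H
  atom 3: O, bond orders sum to 2 (valence 2) → 0 H
  atom 4: C, bond orders sum to 1 (valence 4) → 3 H
  atom 5: C, bond orders sum to 4 (valence 4) → 0 H
  atom 6: C, bond orders sum to 4 (valence 4) → 0 H
  atom 7: Cl (halogen, monovalent) → 0 H
  atom 8: C, bond orders sum to 4 (valence 4) → 0 H
  atom 9: C, bond orders sum to 4 (valence 4) → 0 H
  atom 10: O, bond orders sum to 2 (valence 2) → 0 H
  atom 11: O, bond orders sum to 1 (valence 2) → 1 H
  atom 12: C, bond orders sum to 3 (valence 4) → 1 H
  atom 13: C, bond orders sum to 4 (valence 4) → 0 H
  atom 14: C, bond orders sum to 3 (valence 4) → 1 H
  atom 15: C, bond orders sum to 4 (valence 4) → 0 H
  atom 16: O, bond orders sum to 1 (valence 2) → 1 H
  atom 17: O, bond orders sum to 2 (valence 2) → 0 H
Totals → C:10, H:7, Cl:1, O:6.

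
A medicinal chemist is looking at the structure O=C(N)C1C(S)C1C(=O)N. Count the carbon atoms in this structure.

5

Count every carbon token in the SMILES (each C, including those in ring-closure positions and inside branches).
Carbon count: 5.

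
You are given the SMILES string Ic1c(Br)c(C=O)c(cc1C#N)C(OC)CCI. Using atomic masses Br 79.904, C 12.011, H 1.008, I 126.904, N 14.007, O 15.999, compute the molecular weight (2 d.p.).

First, the molecular formula is C12H10BrI2NO2 (counting implicit H from valence).
  Br: 1 × 79.904 = 79.904
  C: 12 × 12.011 = 144.132
  H: 10 × 1.008 = 10.080
  I: 2 × 126.904 = 253.808
  N: 1 × 14.007 = 14.007
  O: 2 × 15.999 = 31.998
Sum: 1×79.904 + 12×12.011 + 10×1.008 + 2×126.904 + 1×14.007 + 2×15.999 = 533.929 → 533.93 g/mol.

533.93 g/mol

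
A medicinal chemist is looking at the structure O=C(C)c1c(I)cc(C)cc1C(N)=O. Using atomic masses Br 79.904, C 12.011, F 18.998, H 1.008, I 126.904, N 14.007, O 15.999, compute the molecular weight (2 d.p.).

303.10 g/mol

First, the molecular formula is C10H10INO2 (counting implicit H from valence).
  C: 10 × 12.011 = 120.110
  H: 10 × 1.008 = 10.080
  I: 1 × 126.904 = 126.904
  N: 1 × 14.007 = 14.007
  O: 2 × 15.999 = 31.998
Sum: 10×12.011 + 10×1.008 + 1×126.904 + 1×14.007 + 2×15.999 = 303.099 → 303.10 g/mol.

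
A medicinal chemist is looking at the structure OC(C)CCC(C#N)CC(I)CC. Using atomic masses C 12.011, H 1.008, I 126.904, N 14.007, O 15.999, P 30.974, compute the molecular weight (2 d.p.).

First, the molecular formula is C10H18INO (counting implicit H from valence).
  C: 10 × 12.011 = 120.110
  H: 18 × 1.008 = 18.144
  I: 1 × 126.904 = 126.904
  N: 1 × 14.007 = 14.007
  O: 1 × 15.999 = 15.999
Sum: 10×12.011 + 18×1.008 + 1×126.904 + 1×14.007 + 1×15.999 = 295.164 → 295.16 g/mol.

295.16 g/mol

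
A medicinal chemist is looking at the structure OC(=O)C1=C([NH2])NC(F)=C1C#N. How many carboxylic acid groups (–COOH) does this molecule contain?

1

The carboxylic acid motif appears at heavy-atom position 2 in the SMILES.
Other groups present: 1 nitrile, 1 primary amine.
Carboxylic acid count: 1.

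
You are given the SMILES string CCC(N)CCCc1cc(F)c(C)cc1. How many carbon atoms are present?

Count every carbon token in the SMILES (each C, including those in ring-closure positions and inside branches).
Carbon count: 13.

13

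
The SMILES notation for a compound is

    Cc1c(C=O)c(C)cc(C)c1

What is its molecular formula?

C10H12O

Walk through each heavy atom and fill implicit hydrogens from standard valence (C 4, N 3, O 2, S 2, halogen 1); for lowercase aromatic atoms, an aromatic c carries 1 H when it has two neighbours and 0 H with three, and aromatic n carries 0 H:
  atom 1: C, bond orders sum to 1 (valence 4) → 3 H
  atom 2: aromatic c, 3 neighbours → 0 H
  atom 3: aromatic c, 3 neighbours → 0 H
  atom 4: C, bond orders sum to 3 (valence 4) → 1 H
  atom 5: O, bond orders sum to 2 (valence 2) → 0 H
  atom 6: aromatic c, 3 neighbours → 0 H
  atom 7: C, bond orders sum to 1 (valence 4) → 3 H
  atom 8: aromatic c, 2 neighbours → 1 H
  atom 9: aromatic c, 3 neighbours → 0 H
  atom 10: C, bond orders sum to 1 (valence 4) → 3 H
  atom 11: aromatic c, 2 neighbours → 1 H
Totals → C:10, H:12, O:1.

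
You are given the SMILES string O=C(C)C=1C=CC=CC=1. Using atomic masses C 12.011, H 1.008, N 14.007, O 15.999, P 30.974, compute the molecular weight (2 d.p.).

120.15 g/mol

First, the molecular formula is C8H8O (counting implicit H from valence).
  C: 8 × 12.011 = 96.088
  H: 8 × 1.008 = 8.064
  O: 1 × 15.999 = 15.999
Sum: 8×12.011 + 8×1.008 + 1×15.999 = 120.151 → 120.15 g/mol.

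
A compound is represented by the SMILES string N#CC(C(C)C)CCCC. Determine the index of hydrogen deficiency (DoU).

Degree of unsaturation = (number of rings) + (number of π bonds).
Ring closures in the SMILES: 0.
π bonds: 1 triple bond (each 2 DoU) → 2 DoU from unsaturation.
Total DoU = 0 + 2 = 2.

2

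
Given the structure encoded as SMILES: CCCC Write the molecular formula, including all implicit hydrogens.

C4H10

Walk through each heavy atom and fill implicit hydrogens from standard valence (C 4, N 3, O 2, S 2, halogen 1):
  atom 1: C, bond orders sum to 1 (valence 4) → 3 H
  atom 2: C, bond orders sum to 2 (valence 4) → 2 H
  atom 3: C, bond orders sum to 2 (valence 4) → 2 H
  atom 4: C, bond orders sum to 1 (valence 4) → 3 H
Totals → C:4, H:10.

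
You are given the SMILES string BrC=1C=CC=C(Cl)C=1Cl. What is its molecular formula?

C6H3BrCl2

Walk through each heavy atom and fill implicit hydrogens from standard valence (C 4, N 3, O 2, S 2, halogen 1):
  atom 1: Br (halogen, monovalent) → 0 H
  atom 2: C, bond orders sum to 4 (valence 4) → 0 H
  atom 3: C, bond orders sum to 3 (valence 4) → 1 H
  atom 4: C, bond orders sum to 3 (valence 4) → 1 H
  atom 5: C, bond orders sum to 3 (valence 4) → 1 H
  atom 6: C, bond orders sum to 4 (valence 4) → 0 H
  atom 7: Cl (halogen, monovalent) → 0 H
  atom 8: C, bond orders sum to 4 (valence 4) → 0 H
  atom 9: Cl (halogen, monovalent) → 0 H
Totals → C:6, H:3, Br:1, Cl:2.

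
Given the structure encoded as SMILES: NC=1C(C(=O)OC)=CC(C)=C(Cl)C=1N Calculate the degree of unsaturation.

Degree of unsaturation = (number of rings) + (number of π bonds).
Ring closures in the SMILES: 1.
π bonds: 4 double bonds (each 1 DoU) → 4 DoU from unsaturation.
Total DoU = 1 + 4 = 5.

5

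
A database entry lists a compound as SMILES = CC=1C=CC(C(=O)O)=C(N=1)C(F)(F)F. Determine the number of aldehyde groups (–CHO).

0

Scan the SMILES for the aldehyde motif — none present.
Groups that are present: 1 carboxylic acid.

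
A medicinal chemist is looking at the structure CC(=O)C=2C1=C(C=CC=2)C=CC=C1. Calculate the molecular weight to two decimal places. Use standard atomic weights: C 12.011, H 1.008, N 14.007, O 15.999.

170.21 g/mol

First, the molecular formula is C12H10O (counting implicit H from valence).
  C: 12 × 12.011 = 144.132
  H: 10 × 1.008 = 10.080
  O: 1 × 15.999 = 15.999
Sum: 12×12.011 + 10×1.008 + 1×15.999 = 170.211 → 170.21 g/mol.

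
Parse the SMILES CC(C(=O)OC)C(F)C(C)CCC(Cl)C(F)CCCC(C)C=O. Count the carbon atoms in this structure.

17

Count every carbon token in the SMILES (each C, including those in ring-closure positions and inside branches).
Carbon count: 17.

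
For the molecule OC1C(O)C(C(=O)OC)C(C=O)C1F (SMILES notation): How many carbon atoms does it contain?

Count every carbon token in the SMILES (each C, including those in ring-closure positions and inside branches).
Carbon count: 8.

8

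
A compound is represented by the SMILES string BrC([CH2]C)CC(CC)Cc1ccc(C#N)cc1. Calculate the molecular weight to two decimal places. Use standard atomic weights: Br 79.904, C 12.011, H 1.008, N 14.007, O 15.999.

294.24 g/mol

First, the molecular formula is C15H20BrN (counting implicit H from valence).
  Br: 1 × 79.904 = 79.904
  C: 15 × 12.011 = 180.165
  H: 20 × 1.008 = 20.160
  N: 1 × 14.007 = 14.007
Sum: 1×79.904 + 15×12.011 + 20×1.008 + 1×14.007 = 294.236 → 294.24 g/mol.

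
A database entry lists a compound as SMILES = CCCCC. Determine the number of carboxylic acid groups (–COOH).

0

Scan the SMILES for the carboxylic acid motif — none present.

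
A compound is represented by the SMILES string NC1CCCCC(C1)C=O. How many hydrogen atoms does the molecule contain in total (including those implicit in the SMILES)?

15

Walk through each heavy atom and fill implicit hydrogens from standard valence (C 4, N 3, O 2, S 2, halogen 1):
  atom 1: N, bond orders sum to 1 (valence 3) → 2 H
  atom 2: C, bond orders sum to 3 (valence 4) → 1 H
  atom 3: C, bond orders sum to 2 (valence 4) → 2 H
  atom 4: C, bond orders sum to 2 (valence 4) → 2 H
  atom 5: C, bond orders sum to 2 (valence 4) → 2 H
  atom 6: C, bond orders sum to 2 (valence 4) → 2 H
  atom 7: C, bond orders sum to 3 (valence 4) → 1 H
  atom 8: C, bond orders sum to 2 (valence 4) → 2 H
  atom 9: C, bond orders sum to 3 (valence 4) → 1 H
  atom 10: O, bond orders sum to 2 (valence 2) → 0 H
Total hydrogens: 15.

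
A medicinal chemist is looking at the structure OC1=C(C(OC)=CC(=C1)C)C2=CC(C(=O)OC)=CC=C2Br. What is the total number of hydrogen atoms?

15

Walk through each heavy atom and fill implicit hydrogens from standard valence (C 4, N 3, O 2, S 2, halogen 1):
  atom 1: O, bond orders sum to 1 (valence 2) → 1 H
  atom 2: C, bond orders sum to 4 (valence 4) → 0 H
  atom 3: C, bond orders sum to 4 (valence 4) → 0 H
  atom 4: C, bond orders sum to 4 (valence 4) → 0 H
  atom 5: O, bond orders sum to 2 (valence 2) → 0 H
  atom 6: C, bond orders sum to 1 (valence 4) → 3 H
  atom 7: C, bond orders sum to 3 (valence 4) → 1 H
  atom 8: C, bond orders sum to 4 (valence 4) → 0 H
  atom 9: C, bond orders sum to 3 (valence 4) → 1 H
  atom 10: C, bond orders sum to 1 (valence 4) → 3 H
  atom 11: C, bond orders sum to 4 (valence 4) → 0 H
  atom 12: C, bond orders sum to 3 (valence 4) → 1 H
  atom 13: C, bond orders sum to 4 (valence 4) → 0 H
  atom 14: C, bond orders sum to 4 (valence 4) → 0 H
  atom 15: O, bond orders sum to 2 (valence 2) → 0 H
  atom 16: O, bond orders sum to 2 (valence 2) → 0 H
  atom 17: C, bond orders sum to 1 (valence 4) → 3 H
  atom 18: C, bond orders sum to 3 (valence 4) → 1 H
  atom 19: C, bond orders sum to 3 (valence 4) → 1 H
  atom 20: C, bond orders sum to 4 (valence 4) → 0 H
  atom 21: Br (halogen, monovalent) → 0 H
Total hydrogens: 15.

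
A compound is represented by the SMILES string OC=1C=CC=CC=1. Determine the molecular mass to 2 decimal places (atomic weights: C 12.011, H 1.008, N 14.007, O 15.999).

First, the molecular formula is C6H6O (counting implicit H from valence).
  C: 6 × 12.011 = 72.066
  H: 6 × 1.008 = 6.048
  O: 1 × 15.999 = 15.999
Sum: 6×12.011 + 6×1.008 + 1×15.999 = 94.113 → 94.11 g/mol.

94.11 g/mol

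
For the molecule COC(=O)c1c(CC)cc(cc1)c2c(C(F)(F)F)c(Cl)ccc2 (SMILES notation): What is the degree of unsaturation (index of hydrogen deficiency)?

9

Molecular formula: C17H14ClF3O2.
DoU = (2C + 2 + N − H − X) / 2, where X is the halogen count and O/S are ignored.
    = (2·17 + 2 + 0 − 14 − 4) / 2 = 18 / 2 = 9.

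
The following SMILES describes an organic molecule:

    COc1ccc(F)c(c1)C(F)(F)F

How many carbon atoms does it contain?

8

Count every carbon token in the SMILES (each C, including those in ring-closure positions and inside branches).
Carbon count: 8.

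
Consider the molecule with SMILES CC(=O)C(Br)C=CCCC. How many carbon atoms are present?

8

Count every carbon token in the SMILES (each C, including those in ring-closure positions and inside branches).
Carbon count: 8.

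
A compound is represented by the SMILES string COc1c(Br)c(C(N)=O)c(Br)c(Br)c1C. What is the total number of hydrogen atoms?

Walk through each heavy atom and fill implicit hydrogens from standard valence (C 4, N 3, O 2, S 2, halogen 1); for lowercase aromatic atoms, an aromatic c carries 1 H when it has two neighbours and 0 H with three, and aromatic n carries 0 H:
  atom 1: C, bond orders sum to 1 (valence 4) → 3 H
  atom 2: O, bond orders sum to 2 (valence 2) → 0 H
  atom 3: aromatic c, 3 neighbours → 0 H
  atom 4: aromatic c, 3 neighbours → 0 H
  atom 5: Br (halogen, monovalent) → 0 H
  atom 6: aromatic c, 3 neighbours → 0 H
  atom 7: C, bond orders sum to 4 (valence 4) → 0 H
  atom 8: N, bond orders sum to 1 (valence 3) → 2 H
  atom 9: O, bond orders sum to 2 (valence 2) → 0 H
  atom 10: aromatic c, 3 neighbours → 0 H
  atom 11: Br (halogen, monovalent) → 0 H
  atom 12: aromatic c, 3 neighbours → 0 H
  atom 13: Br (halogen, monovalent) → 0 H
  atom 14: aromatic c, 3 neighbours → 0 H
  atom 15: C, bond orders sum to 1 (valence 4) → 3 H
Total hydrogens: 8.

8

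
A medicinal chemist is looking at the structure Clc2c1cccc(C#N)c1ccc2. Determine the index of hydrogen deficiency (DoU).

9

Molecular formula: C11H6ClN.
DoU = (2C + 2 + N − H − X) / 2, where X is the halogen count and O/S are ignored.
    = (2·11 + 2 + 1 − 6 − 1) / 2 = 18 / 2 = 9.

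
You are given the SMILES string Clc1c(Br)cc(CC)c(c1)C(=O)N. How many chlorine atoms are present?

1

Scan the SMILES for Cl atoms (remember two-letter symbols like Cl and Br are single atoms).
Chlorine count: 1.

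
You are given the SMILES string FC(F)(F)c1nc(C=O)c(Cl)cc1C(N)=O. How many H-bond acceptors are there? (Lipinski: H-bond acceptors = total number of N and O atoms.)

N atoms: 2; O atoms: 2.
Lipinski HBA = 2 + 2 = 4.

4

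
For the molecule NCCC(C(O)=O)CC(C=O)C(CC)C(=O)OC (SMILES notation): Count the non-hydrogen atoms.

18

Every atom symbol written in the SMILES (organic subset) is one heavy atom; implicit H are not written.
Heavy atoms by element → C:12, N:1, O:5.
Total: 18.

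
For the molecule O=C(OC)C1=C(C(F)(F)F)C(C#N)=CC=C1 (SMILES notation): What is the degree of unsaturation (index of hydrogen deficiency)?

7

Molecular formula: C10H6F3NO2.
DoU = (2C + 2 + N − H − X) / 2, where X is the halogen count and O/S are ignored.
    = (2·10 + 2 + 1 − 6 − 3) / 2 = 14 / 2 = 7.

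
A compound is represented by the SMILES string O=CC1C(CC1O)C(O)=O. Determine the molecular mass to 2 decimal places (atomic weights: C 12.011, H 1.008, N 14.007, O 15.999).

First, the molecular formula is C6H8O4 (counting implicit H from valence).
  C: 6 × 12.011 = 72.066
  H: 8 × 1.008 = 8.064
  O: 4 × 15.999 = 63.996
Sum: 6×12.011 + 8×1.008 + 4×15.999 = 144.126 → 144.13 g/mol.

144.13 g/mol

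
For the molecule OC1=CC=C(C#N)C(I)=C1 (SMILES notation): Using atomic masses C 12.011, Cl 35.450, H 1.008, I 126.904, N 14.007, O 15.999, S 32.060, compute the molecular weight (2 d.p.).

245.02 g/mol

First, the molecular formula is C7H4INO (counting implicit H from valence).
  C: 7 × 12.011 = 84.077
  H: 4 × 1.008 = 4.032
  I: 1 × 126.904 = 126.904
  N: 1 × 14.007 = 14.007
  O: 1 × 15.999 = 15.999
Sum: 7×12.011 + 4×1.008 + 1×126.904 + 1×14.007 + 1×15.999 = 245.019 → 245.02 g/mol.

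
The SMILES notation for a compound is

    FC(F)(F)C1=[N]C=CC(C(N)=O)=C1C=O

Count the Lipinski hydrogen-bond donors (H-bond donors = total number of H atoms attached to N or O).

2

Donors: find every N or O and count the H atoms it carries.
  atom 6 (N): bond orders sum to 3 → 0 H
  atom 11 (N): bond orders sum to 1 → 2 H
  atom 12 (O): bond orders sum to 2 → 0 H
  atom 15 (O): bond orders sum to 2 → 0 H
Lipinski HBD = 2.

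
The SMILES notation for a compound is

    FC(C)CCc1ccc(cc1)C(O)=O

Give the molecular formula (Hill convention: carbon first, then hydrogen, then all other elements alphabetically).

C11H13FO2

Walk through each heavy atom and fill implicit hydrogens from standard valence (C 4, N 3, O 2, S 2, halogen 1); for lowercase aromatic atoms, an aromatic c carries 1 H when it has two neighbours and 0 H with three, and aromatic n carries 0 H:
  atom 1: F (halogen, monovalent) → 0 H
  atom 2: C, bond orders sum to 3 (valence 4) → 1 H
  atom 3: C, bond orders sum to 1 (valence 4) → 3 H
  atom 4: C, bond orders sum to 2 (valence 4) → 2 H
  atom 5: C, bond orders sum to 2 (valence 4) → 2 H
  atom 6: aromatic c, 3 neighbours → 0 H
  atom 7: aromatic c, 2 neighbours → 1 H
  atom 8: aromatic c, 2 neighbours → 1 H
  atom 9: aromatic c, 3 neighbours → 0 H
  atom 10: aromatic c, 2 neighbours → 1 H
  atom 11: aromatic c, 2 neighbours → 1 H
  atom 12: C, bond orders sum to 4 (valence 4) → 0 H
  atom 13: O, bond orders sum to 1 (valence 2) → 1 H
  atom 14: O, bond orders sum to 2 (valence 2) → 0 H
Totals → C:11, H:13, F:1, O:2.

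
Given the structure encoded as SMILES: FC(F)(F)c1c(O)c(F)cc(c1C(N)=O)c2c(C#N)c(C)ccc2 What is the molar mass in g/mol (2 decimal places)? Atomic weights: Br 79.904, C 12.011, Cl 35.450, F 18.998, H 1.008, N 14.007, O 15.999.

First, the molecular formula is C16H10F4N2O2 (counting implicit H from valence).
  C: 16 × 12.011 = 192.176
  F: 4 × 18.998 = 75.992
  H: 10 × 1.008 = 10.080
  N: 2 × 14.007 = 28.014
  O: 2 × 15.999 = 31.998
Sum: 16×12.011 + 4×18.998 + 10×1.008 + 2×14.007 + 2×15.999 = 338.260 → 338.26 g/mol.

338.26 g/mol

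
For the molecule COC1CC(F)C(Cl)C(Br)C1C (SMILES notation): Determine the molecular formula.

Walk through each heavy atom and fill implicit hydrogens from standard valence (C 4, N 3, O 2, S 2, halogen 1):
  atom 1: C, bond orders sum to 1 (valence 4) → 3 H
  atom 2: O, bond orders sum to 2 (valence 2) → 0 H
  atom 3: C, bond orders sum to 3 (valence 4) → 1 H
  atom 4: C, bond orders sum to 2 (valence 4) → 2 H
  atom 5: C, bond orders sum to 3 (valence 4) → 1 H
  atom 6: F (halogen, monovalent) → 0 H
  atom 7: C, bond orders sum to 3 (valence 4) → 1 H
  atom 8: Cl (halogen, monovalent) → 0 H
  atom 9: C, bond orders sum to 3 (valence 4) → 1 H
  atom 10: Br (halogen, monovalent) → 0 H
  atom 11: C, bond orders sum to 3 (valence 4) → 1 H
  atom 12: C, bond orders sum to 1 (valence 4) → 3 H
Totals → C:8, H:13, Br:1, Cl:1, F:1, O:1.
In Hill order: C8H13BrClFO.

C8H13BrClFO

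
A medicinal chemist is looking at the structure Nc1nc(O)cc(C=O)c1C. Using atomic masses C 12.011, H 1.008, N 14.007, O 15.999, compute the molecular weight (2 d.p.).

152.15 g/mol

First, the molecular formula is C7H8N2O2 (counting implicit H from valence).
  C: 7 × 12.011 = 84.077
  H: 8 × 1.008 = 8.064
  N: 2 × 14.007 = 28.014
  O: 2 × 15.999 = 31.998
Sum: 7×12.011 + 8×1.008 + 2×14.007 + 2×15.999 = 152.153 → 152.15 g/mol.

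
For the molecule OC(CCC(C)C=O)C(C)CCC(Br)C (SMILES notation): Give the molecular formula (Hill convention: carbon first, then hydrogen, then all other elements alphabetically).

C12H23BrO2

Walk through each heavy atom and fill implicit hydrogens from standard valence (C 4, N 3, O 2, S 2, halogen 1):
  atom 1: O, bond orders sum to 1 (valence 2) → 1 H
  atom 2: C, bond orders sum to 3 (valence 4) → 1 H
  atom 3: C, bond orders sum to 2 (valence 4) → 2 H
  atom 4: C, bond orders sum to 2 (valence 4) → 2 H
  atom 5: C, bond orders sum to 3 (valence 4) → 1 H
  atom 6: C, bond orders sum to 1 (valence 4) → 3 H
  atom 7: C, bond orders sum to 3 (valence 4) → 1 H
  atom 8: O, bond orders sum to 2 (valence 2) → 0 H
  atom 9: C, bond orders sum to 3 (valence 4) → 1 H
  atom 10: C, bond orders sum to 1 (valence 4) → 3 H
  atom 11: C, bond orders sum to 2 (valence 4) → 2 H
  atom 12: C, bond orders sum to 2 (valence 4) → 2 H
  atom 13: C, bond orders sum to 3 (valence 4) → 1 H
  atom 14: Br (halogen, monovalent) → 0 H
  atom 15: C, bond orders sum to 1 (valence 4) → 3 H
Totals → C:12, H:23, Br:1, O:2.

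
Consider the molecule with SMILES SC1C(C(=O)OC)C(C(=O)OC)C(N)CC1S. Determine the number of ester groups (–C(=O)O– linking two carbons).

2

The ester motif appears at heavy-atom positions 4, 9 in the SMILES.
Other groups present: 1 primary amine, 2 thiol.
Ester count: 2.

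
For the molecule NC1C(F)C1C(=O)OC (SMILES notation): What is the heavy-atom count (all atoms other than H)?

Every atom symbol written in the SMILES (organic subset) is one heavy atom; implicit H are not written.
Heavy atoms by element → C:5, F:1, N:1, O:2.
Total: 9.

9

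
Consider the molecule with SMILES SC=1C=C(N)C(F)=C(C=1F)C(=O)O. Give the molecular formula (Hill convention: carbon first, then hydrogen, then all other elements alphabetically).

Walk through each heavy atom and fill implicit hydrogens from standard valence (C 4, N 3, O 2, S 2, halogen 1):
  atom 1: S, bond orders sum to 1 (valence 2) → 1 H
  atom 2: C, bond orders sum to 4 (valence 4) → 0 H
  atom 3: C, bond orders sum to 3 (valence 4) → 1 H
  atom 4: C, bond orders sum to 4 (valence 4) → 0 H
  atom 5: N, bond orders sum to 1 (valence 3) → 2 H
  atom 6: C, bond orders sum to 4 (valence 4) → 0 H
  atom 7: F (halogen, monovalent) → 0 H
  atom 8: C, bond orders sum to 4 (valence 4) → 0 H
  atom 9: C, bond orders sum to 4 (valence 4) → 0 H
  atom 10: F (halogen, monovalent) → 0 H
  atom 11: C, bond orders sum to 4 (valence 4) → 0 H
  atom 12: O, bond orders sum to 2 (valence 2) → 0 H
  atom 13: O, bond orders sum to 1 (valence 2) → 1 H
Totals → C:7, H:5, F:2, N:1, O:2, S:1.
In Hill order: C7H5F2NO2S.

C7H5F2NO2S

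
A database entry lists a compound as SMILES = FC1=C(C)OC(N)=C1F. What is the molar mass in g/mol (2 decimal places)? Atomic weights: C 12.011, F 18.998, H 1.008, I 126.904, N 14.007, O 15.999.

133.10 g/mol

First, the molecular formula is C5H5F2NO (counting implicit H from valence).
  C: 5 × 12.011 = 60.055
  F: 2 × 18.998 = 37.996
  H: 5 × 1.008 = 5.040
  N: 1 × 14.007 = 14.007
  O: 1 × 15.999 = 15.999
Sum: 5×12.011 + 2×18.998 + 5×1.008 + 1×14.007 + 1×15.999 = 133.097 → 133.10 g/mol.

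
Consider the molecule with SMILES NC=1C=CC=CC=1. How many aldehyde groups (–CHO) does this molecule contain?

0

Scan the SMILES for the aldehyde motif — none present.
Groups that are present: 1 primary amine.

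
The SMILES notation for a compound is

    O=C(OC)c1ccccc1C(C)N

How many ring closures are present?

In SMILES, each pair of matching ring-closure digits denotes one ring-closing bond; the number of such bonds equals the number of independent rings.
Ring-closure bonds here: 1.

1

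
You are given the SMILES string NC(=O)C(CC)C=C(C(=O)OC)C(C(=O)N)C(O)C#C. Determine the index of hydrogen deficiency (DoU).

Molecular formula: C13H18N2O5.
DoU = (2C + 2 + N − H − X) / 2, where X is the halogen count and O/S are ignored.
    = (2·13 + 2 + 2 − 18 − 0) / 2 = 12 / 2 = 6.

6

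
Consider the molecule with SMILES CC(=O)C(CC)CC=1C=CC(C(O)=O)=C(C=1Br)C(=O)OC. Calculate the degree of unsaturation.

7

Degree of unsaturation = (number of rings) + (number of π bonds).
Ring closures in the SMILES: 1.
π bonds: 6 double bonds (each 1 DoU) → 6 DoU from unsaturation.
Total DoU = 1 + 6 = 7.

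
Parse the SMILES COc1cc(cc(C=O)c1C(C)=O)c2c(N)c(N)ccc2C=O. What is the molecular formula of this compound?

C17H16N2O4

Walk through each heavy atom and fill implicit hydrogens from standard valence (C 4, N 3, O 2, S 2, halogen 1); for lowercase aromatic atoms, an aromatic c carries 1 H when it has two neighbours and 0 H with three, and aromatic n carries 0 H:
  atom 1: C, bond orders sum to 1 (valence 4) → 3 H
  atom 2: O, bond orders sum to 2 (valence 2) → 0 H
  atom 3: aromatic c, 3 neighbours → 0 H
  atom 4: aromatic c, 2 neighbours → 1 H
  atom 5: aromatic c, 3 neighbours → 0 H
  atom 6: aromatic c, 2 neighbours → 1 H
  atom 7: aromatic c, 3 neighbours → 0 H
  atom 8: C, bond orders sum to 3 (valence 4) → 1 H
  atom 9: O, bond orders sum to 2 (valence 2) → 0 H
  atom 10: aromatic c, 3 neighbours → 0 H
  atom 11: C, bond orders sum to 4 (valence 4) → 0 H
  atom 12: C, bond orders sum to 1 (valence 4) → 3 H
  atom 13: O, bond orders sum to 2 (valence 2) → 0 H
  atom 14: aromatic c, 3 neighbours → 0 H
  atom 15: aromatic c, 3 neighbours → 0 H
  atom 16: N, bond orders sum to 1 (valence 3) → 2 H
  atom 17: aromatic c, 3 neighbours → 0 H
  atom 18: N, bond orders sum to 1 (valence 3) → 2 H
  atom 19: aromatic c, 2 neighbours → 1 H
  atom 20: aromatic c, 2 neighbours → 1 H
  atom 21: aromatic c, 3 neighbours → 0 H
  atom 22: C, bond orders sum to 3 (valence 4) → 1 H
  atom 23: O, bond orders sum to 2 (valence 2) → 0 H
Totals → C:17, H:16, N:2, O:4.
In Hill order: C17H16N2O4.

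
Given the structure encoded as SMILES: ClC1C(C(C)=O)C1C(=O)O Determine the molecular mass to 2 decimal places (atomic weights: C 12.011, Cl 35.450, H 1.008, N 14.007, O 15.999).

162.57 g/mol

First, the molecular formula is C6H7ClO3 (counting implicit H from valence).
  C: 6 × 12.011 = 72.066
  Cl: 1 × 35.450 = 35.450
  H: 7 × 1.008 = 7.056
  O: 3 × 15.999 = 47.997
Sum: 6×12.011 + 1×35.450 + 7×1.008 + 3×15.999 = 162.569 → 162.57 g/mol.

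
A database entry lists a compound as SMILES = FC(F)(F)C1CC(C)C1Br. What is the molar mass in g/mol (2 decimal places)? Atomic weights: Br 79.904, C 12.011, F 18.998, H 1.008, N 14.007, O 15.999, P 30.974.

First, the molecular formula is C6H8BrF3 (counting implicit H from valence).
  Br: 1 × 79.904 = 79.904
  C: 6 × 12.011 = 72.066
  F: 3 × 18.998 = 56.994
  H: 8 × 1.008 = 8.064
Sum: 1×79.904 + 6×12.011 + 3×18.998 + 8×1.008 = 217.028 → 217.03 g/mol.

217.03 g/mol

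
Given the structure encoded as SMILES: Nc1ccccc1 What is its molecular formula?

C6H7N

Walk through each heavy atom and fill implicit hydrogens from standard valence (C 4, N 3, O 2, S 2, halogen 1); for lowercase aromatic atoms, an aromatic c carries 1 H when it has two neighbours and 0 H with three, and aromatic n carries 0 H:
  atom 1: N, bond orders sum to 1 (valence 3) → 2 H
  atom 2: aromatic c, 3 neighbours → 0 H
  atom 3: aromatic c, 2 neighbours → 1 H
  atom 4: aromatic c, 2 neighbours → 1 H
  atom 5: aromatic c, 2 neighbours → 1 H
  atom 6: aromatic c, 2 neighbours → 1 H
  atom 7: aromatic c, 2 neighbours → 1 H
Totals → C:6, H:7, N:1.
In Hill order: C6H7N.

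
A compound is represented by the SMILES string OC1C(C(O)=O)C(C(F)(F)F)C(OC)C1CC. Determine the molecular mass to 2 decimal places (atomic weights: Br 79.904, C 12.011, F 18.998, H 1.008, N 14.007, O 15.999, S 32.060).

256.22 g/mol

First, the molecular formula is C10H15F3O4 (counting implicit H from valence).
  C: 10 × 12.011 = 120.110
  F: 3 × 18.998 = 56.994
  H: 15 × 1.008 = 15.120
  O: 4 × 15.999 = 63.996
Sum: 10×12.011 + 3×18.998 + 15×1.008 + 4×15.999 = 256.220 → 256.22 g/mol.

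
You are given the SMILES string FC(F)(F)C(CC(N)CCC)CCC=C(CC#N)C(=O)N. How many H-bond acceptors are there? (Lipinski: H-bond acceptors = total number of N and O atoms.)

N atoms: 3; O atoms: 1.
Lipinski HBA = 3 + 1 = 4.

4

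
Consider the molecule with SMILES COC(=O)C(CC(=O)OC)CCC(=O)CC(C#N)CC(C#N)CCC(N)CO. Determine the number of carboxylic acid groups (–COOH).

Scan the SMILES for the carboxylic acid motif — none present.
Groups that are present: 2 ester, 1 hydroxyl, 1 ketone, 2 nitrile, 1 primary amine.

0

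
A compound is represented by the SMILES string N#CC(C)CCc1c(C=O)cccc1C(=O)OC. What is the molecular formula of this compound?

Walk through each heavy atom and fill implicit hydrogens from standard valence (C 4, N 3, O 2, S 2, halogen 1); for lowercase aromatic atoms, an aromatic c carries 1 H when it has two neighbours and 0 H with three, and aromatic n carries 0 H:
  atom 1: N, bond orders sum to 3 (valence 3) → 0 H
  atom 2: C, bond orders sum to 4 (valence 4) → 0 H
  atom 3: C, bond orders sum to 3 (valence 4) → 1 H
  atom 4: C, bond orders sum to 1 (valence 4) → 3 H
  atom 5: C, bond orders sum to 2 (valence 4) → 2 H
  atom 6: C, bond orders sum to 2 (valence 4) → 2 H
  atom 7: aromatic c, 3 neighbours → 0 H
  atom 8: aromatic c, 3 neighbours → 0 H
  atom 9: C, bond orders sum to 3 (valence 4) → 1 H
  atom 10: O, bond orders sum to 2 (valence 2) → 0 H
  atom 11: aromatic c, 2 neighbours → 1 H
  atom 12: aromatic c, 2 neighbours → 1 H
  atom 13: aromatic c, 2 neighbours → 1 H
  atom 14: aromatic c, 3 neighbours → 0 H
  atom 15: C, bond orders sum to 4 (valence 4) → 0 H
  atom 16: O, bond orders sum to 2 (valence 2) → 0 H
  atom 17: O, bond orders sum to 2 (valence 2) → 0 H
  atom 18: C, bond orders sum to 1 (valence 4) → 3 H
Totals → C:14, H:15, N:1, O:3.
In Hill order: C14H15NO3.

C14H15NO3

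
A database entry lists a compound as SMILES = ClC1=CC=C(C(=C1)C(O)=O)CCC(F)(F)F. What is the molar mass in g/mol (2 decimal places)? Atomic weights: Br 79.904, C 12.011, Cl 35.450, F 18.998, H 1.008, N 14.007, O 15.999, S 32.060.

252.62 g/mol

First, the molecular formula is C10H8ClF3O2 (counting implicit H from valence).
  C: 10 × 12.011 = 120.110
  Cl: 1 × 35.450 = 35.450
  F: 3 × 18.998 = 56.994
  H: 8 × 1.008 = 8.064
  O: 2 × 15.999 = 31.998
Sum: 10×12.011 + 1×35.450 + 3×18.998 + 8×1.008 + 2×15.999 = 252.616 → 252.62 g/mol.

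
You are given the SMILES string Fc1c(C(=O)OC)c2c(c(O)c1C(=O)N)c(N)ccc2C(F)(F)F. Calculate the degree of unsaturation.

9

Molecular formula: C14H10F4N2O4.
DoU = (2C + 2 + N − H − X) / 2, where X is the halogen count and O/S are ignored.
    = (2·14 + 2 + 2 − 10 − 4) / 2 = 18 / 2 = 9.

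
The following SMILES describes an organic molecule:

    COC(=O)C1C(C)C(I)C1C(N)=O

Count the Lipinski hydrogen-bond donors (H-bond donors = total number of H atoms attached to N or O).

Donors: find every N or O and count the H atoms it carries.
  atom 2 (O): bond orders sum to 2 → 0 H
  atom 4 (O): bond orders sum to 2 → 0 H
  atom 12 (N): bond orders sum to 1 → 2 H
  atom 13 (O): bond orders sum to 2 → 0 H
Lipinski HBD = 2.

2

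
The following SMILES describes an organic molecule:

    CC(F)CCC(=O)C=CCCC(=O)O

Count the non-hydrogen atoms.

Every atom symbol written in the SMILES (organic subset) is one heavy atom; implicit H are not written.
Heavy atoms by element → C:10, F:1, O:3.
Total: 14.

14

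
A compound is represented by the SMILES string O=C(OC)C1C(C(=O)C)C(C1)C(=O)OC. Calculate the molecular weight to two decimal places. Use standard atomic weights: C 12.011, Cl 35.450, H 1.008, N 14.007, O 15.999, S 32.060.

214.22 g/mol

First, the molecular formula is C10H14O5 (counting implicit H from valence).
  C: 10 × 12.011 = 120.110
  H: 14 × 1.008 = 14.112
  O: 5 × 15.999 = 79.995
Sum: 10×12.011 + 14×1.008 + 5×15.999 = 214.217 → 214.22 g/mol.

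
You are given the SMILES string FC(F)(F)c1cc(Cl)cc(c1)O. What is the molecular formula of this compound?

C7H4ClF3O

Walk through each heavy atom and fill implicit hydrogens from standard valence (C 4, N 3, O 2, S 2, halogen 1); for lowercase aromatic atoms, an aromatic c carries 1 H when it has two neighbours and 0 H with three, and aromatic n carries 0 H:
  atom 1: F (halogen, monovalent) → 0 H
  atom 2: C, bond orders sum to 4 (valence 4) → 0 H
  atom 3: F (halogen, monovalent) → 0 H
  atom 4: F (halogen, monovalent) → 0 H
  atom 5: aromatic c, 3 neighbours → 0 H
  atom 6: aromatic c, 2 neighbours → 1 H
  atom 7: aromatic c, 3 neighbours → 0 H
  atom 8: Cl (halogen, monovalent) → 0 H
  atom 9: aromatic c, 2 neighbours → 1 H
  atom 10: aromatic c, 3 neighbours → 0 H
  atom 11: aromatic c, 2 neighbours → 1 H
  atom 12: O, bond orders sum to 1 (valence 2) → 1 H
Totals → C:7, H:4, Cl:1, F:3, O:1.
In Hill order: C7H4ClF3O.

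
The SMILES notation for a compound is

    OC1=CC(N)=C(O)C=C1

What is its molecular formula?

Walk through each heavy atom and fill implicit hydrogens from standard valence (C 4, N 3, O 2, S 2, halogen 1):
  atom 1: O, bond orders sum to 1 (valence 2) → 1 H
  atom 2: C, bond orders sum to 4 (valence 4) → 0 H
  atom 3: C, bond orders sum to 3 (valence 4) → 1 H
  atom 4: C, bond orders sum to 4 (valence 4) → 0 H
  atom 5: N, bond orders sum to 1 (valence 3) → 2 H
  atom 6: C, bond orders sum to 4 (valence 4) → 0 H
  atom 7: O, bond orders sum to 1 (valence 2) → 1 H
  atom 8: C, bond orders sum to 3 (valence 4) → 1 H
  atom 9: C, bond orders sum to 3 (valence 4) → 1 H
Totals → C:6, H:7, N:1, O:2.

C6H7NO2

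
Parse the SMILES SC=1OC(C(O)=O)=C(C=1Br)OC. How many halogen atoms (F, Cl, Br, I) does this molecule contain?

Halogen atoms appear at heavy-atom position 10 (1×Br).
Other groups present: 1 carboxylic acid, 1 ether, 1 thiol.
Halogen count: 1.

1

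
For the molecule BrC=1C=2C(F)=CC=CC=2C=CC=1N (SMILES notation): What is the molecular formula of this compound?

C10H7BrFN

Walk through each heavy atom and fill implicit hydrogens from standard valence (C 4, N 3, O 2, S 2, halogen 1):
  atom 1: Br (halogen, monovalent) → 0 H
  atom 2: C, bond orders sum to 4 (valence 4) → 0 H
  atom 3: C, bond orders sum to 4 (valence 4) → 0 H
  atom 4: C, bond orders sum to 4 (valence 4) → 0 H
  atom 5: F (halogen, monovalent) → 0 H
  atom 6: C, bond orders sum to 3 (valence 4) → 1 H
  atom 7: C, bond orders sum to 3 (valence 4) → 1 H
  atom 8: C, bond orders sum to 3 (valence 4) → 1 H
  atom 9: C, bond orders sum to 4 (valence 4) → 0 H
  atom 10: C, bond orders sum to 3 (valence 4) → 1 H
  atom 11: C, bond orders sum to 3 (valence 4) → 1 H
  atom 12: C, bond orders sum to 4 (valence 4) → 0 H
  atom 13: N, bond orders sum to 1 (valence 3) → 2 H
Totals → C:10, H:7, Br:1, F:1, N:1.
In Hill order: C10H7BrFN.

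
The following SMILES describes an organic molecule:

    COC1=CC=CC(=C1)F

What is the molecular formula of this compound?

C7H7FO

Walk through each heavy atom and fill implicit hydrogens from standard valence (C 4, N 3, O 2, S 2, halogen 1):
  atom 1: C, bond orders sum to 1 (valence 4) → 3 H
  atom 2: O, bond orders sum to 2 (valence 2) → 0 H
  atom 3: C, bond orders sum to 4 (valence 4) → 0 H
  atom 4: C, bond orders sum to 3 (valence 4) → 1 H
  atom 5: C, bond orders sum to 3 (valence 4) → 1 H
  atom 6: C, bond orders sum to 3 (valence 4) → 1 H
  atom 7: C, bond orders sum to 4 (valence 4) → 0 H
  atom 8: C, bond orders sum to 3 (valence 4) → 1 H
  atom 9: F (halogen, monovalent) → 0 H
Totals → C:7, H:7, F:1, O:1.
In Hill order: C7H7FO.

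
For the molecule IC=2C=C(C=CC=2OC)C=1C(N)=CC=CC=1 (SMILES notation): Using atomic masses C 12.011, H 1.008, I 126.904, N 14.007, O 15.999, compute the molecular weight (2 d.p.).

First, the molecular formula is C13H12INO (counting implicit H from valence).
  C: 13 × 12.011 = 156.143
  H: 12 × 1.008 = 12.096
  I: 1 × 126.904 = 126.904
  N: 1 × 14.007 = 14.007
  O: 1 × 15.999 = 15.999
Sum: 13×12.011 + 12×1.008 + 1×126.904 + 1×14.007 + 1×15.999 = 325.149 → 325.15 g/mol.

325.15 g/mol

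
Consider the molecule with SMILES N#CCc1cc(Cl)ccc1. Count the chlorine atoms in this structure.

1

Scan the SMILES for Cl atoms (remember two-letter symbols like Cl and Br are single atoms).
Chlorine count: 1.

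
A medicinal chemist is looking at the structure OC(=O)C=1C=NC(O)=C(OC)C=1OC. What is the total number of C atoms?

8

Count every carbon token in the SMILES (each C, including those in ring-closure positions and inside branches).
Carbon count: 8.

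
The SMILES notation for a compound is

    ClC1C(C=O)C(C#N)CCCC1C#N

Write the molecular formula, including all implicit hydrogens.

C10H11ClN2O

Walk through each heavy atom and fill implicit hydrogens from standard valence (C 4, N 3, O 2, S 2, halogen 1):
  atom 1: Cl (halogen, monovalent) → 0 H
  atom 2: C, bond orders sum to 3 (valence 4) → 1 H
  atom 3: C, bond orders sum to 3 (valence 4) → 1 H
  atom 4: C, bond orders sum to 3 (valence 4) → 1 H
  atom 5: O, bond orders sum to 2 (valence 2) → 0 H
  atom 6: C, bond orders sum to 3 (valence 4) → 1 H
  atom 7: C, bond orders sum to 4 (valence 4) → 0 H
  atom 8: N, bond orders sum to 3 (valence 3) → 0 H
  atom 9: C, bond orders sum to 2 (valence 4) → 2 H
  atom 10: C, bond orders sum to 2 (valence 4) → 2 H
  atom 11: C, bond orders sum to 2 (valence 4) → 2 H
  atom 12: C, bond orders sum to 3 (valence 4) → 1 H
  atom 13: C, bond orders sum to 4 (valence 4) → 0 H
  atom 14: N, bond orders sum to 3 (valence 3) → 0 H
Totals → C:10, H:11, Cl:1, N:2, O:1.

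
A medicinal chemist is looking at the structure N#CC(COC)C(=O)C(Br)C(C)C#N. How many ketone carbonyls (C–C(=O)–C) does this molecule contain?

1

The ketone motif appears at heavy-atom position 7 in the SMILES.
Other groups present: 1 ether, 2 nitrile.
Ketone count: 1.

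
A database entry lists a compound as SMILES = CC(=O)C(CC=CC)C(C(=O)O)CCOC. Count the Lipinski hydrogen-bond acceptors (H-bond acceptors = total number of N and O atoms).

N atoms: 0; O atoms: 4.
Lipinski HBA = 0 + 4 = 4.

4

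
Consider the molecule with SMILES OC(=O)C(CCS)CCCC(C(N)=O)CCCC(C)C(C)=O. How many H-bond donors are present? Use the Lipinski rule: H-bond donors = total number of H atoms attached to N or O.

3

Donors: find every N or O and count the H atoms it carries.
  atom 1 (O): bond orders sum to 1 → 1 H
  atom 3 (O): bond orders sum to 2 → 0 H
  atom 13 (N): bond orders sum to 1 → 2 H
  atom 14 (O): bond orders sum to 2 → 0 H
  atom 22 (O): bond orders sum to 2 → 0 H
Lipinski HBD = 3.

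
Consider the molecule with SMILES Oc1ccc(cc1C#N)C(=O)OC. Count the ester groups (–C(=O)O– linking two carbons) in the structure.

1

The ester motif appears at heavy-atom position 10 in the SMILES.
Other groups present: 1 hydroxyl, 1 nitrile.
Ester count: 1.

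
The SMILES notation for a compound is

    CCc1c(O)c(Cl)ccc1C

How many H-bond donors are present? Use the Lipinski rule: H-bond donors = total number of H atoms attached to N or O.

Donors: find every N or O and count the H atoms it carries.
  atom 5 (O): bond orders sum to 1 → 1 H
Lipinski HBD = 1.

1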